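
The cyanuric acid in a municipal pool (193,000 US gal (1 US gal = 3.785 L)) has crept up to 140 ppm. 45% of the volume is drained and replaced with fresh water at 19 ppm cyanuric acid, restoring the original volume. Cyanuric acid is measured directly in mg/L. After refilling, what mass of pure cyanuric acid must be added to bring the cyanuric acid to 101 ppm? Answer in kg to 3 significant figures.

11.3 kg

Volume: 193,000 US gal × 3.785 L/gal = 730,505 L.
After draining 45% and refilling: 140 × 0.55 + 19 × 0.45 = 85.55 ppm.
Deficit to target: 101 − 85.55 = 15.45 mg/L.
Mass: 15.45 mg/L × 730,505 L = 11,290 g cyanuric acid.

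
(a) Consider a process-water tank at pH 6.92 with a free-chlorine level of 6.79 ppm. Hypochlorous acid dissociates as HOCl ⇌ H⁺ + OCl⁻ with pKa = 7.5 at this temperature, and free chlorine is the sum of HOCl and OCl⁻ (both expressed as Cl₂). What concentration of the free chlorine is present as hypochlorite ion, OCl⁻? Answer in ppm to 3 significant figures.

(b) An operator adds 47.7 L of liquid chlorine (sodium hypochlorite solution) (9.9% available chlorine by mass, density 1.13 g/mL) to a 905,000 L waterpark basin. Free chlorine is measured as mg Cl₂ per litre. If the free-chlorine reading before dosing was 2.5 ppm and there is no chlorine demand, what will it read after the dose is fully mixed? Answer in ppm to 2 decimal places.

(a) 1.41 ppm; (b) 8.40 ppm

(a) [OCl⁻]/[HOCl] = 10^(pH − pKa) = 10^(6.92 − 7.5) = 10^-0.58 = 0.263.
(a) Fraction as HOCl = 1 / (1 + 0.263) = 0.7917.
(a) OCl⁻ = (1 − 0.7917) × 6.79 ppm = 1.414 ppm.

(b) Mass of solution: 47.7 L × 1000 mL/L × 1.13 g/mL = 53,900 g.
(b) Available chlorine delivered: 53,900 g × 0.099 = 5336 g as Cl₂.
(b) Concentration rise: 5336 g / 905,000 L = 5.896 mg/L = 5.90 ppm.
(b) Final FC: 2.5 + 5.90 = 8.40 ppm.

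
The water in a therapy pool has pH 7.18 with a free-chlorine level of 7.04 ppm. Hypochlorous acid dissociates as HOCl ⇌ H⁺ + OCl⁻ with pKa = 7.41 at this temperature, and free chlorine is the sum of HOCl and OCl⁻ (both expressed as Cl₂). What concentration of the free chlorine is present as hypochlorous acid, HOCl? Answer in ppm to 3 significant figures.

4.43 ppm

[OCl⁻]/[HOCl] = 10^(pH − pKa) = 10^(7.18 − 7.41) = 10^-0.23 = 0.5888.
Fraction as HOCl = 1 / (1 + 0.5888) = 0.6294.
HOCl = 0.6294 × 7.04 ppm = 4.431 ppm.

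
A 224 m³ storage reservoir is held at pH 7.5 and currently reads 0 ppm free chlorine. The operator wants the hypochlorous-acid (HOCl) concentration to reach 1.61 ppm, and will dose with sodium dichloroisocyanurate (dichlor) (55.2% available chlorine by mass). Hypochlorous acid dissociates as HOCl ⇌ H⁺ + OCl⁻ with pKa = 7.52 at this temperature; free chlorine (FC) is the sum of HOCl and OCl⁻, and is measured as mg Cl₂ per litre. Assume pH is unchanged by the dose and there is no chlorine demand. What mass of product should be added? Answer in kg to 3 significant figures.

Volume: 224 m³ = 224,000 L.
[OCl⁻]/[HOCl] = 10^(pH − pKa) = 10^(7.5 − 7.52) = 0.955; fraction as HOCl = 1/(1 + 0.955) = 0.5115.
Free chlorine required for 1.61 ppm HOCl: 1.61 / 0.5115 = 3.148 ppm.
FC to add: 3.148 − 0 = 3.148 mg/L as Cl₂.
Cl₂ equivalent: 3.148 mg/L × 224,000 L = 705 g.
Product at 55.2% available Cl: 705 / 0.552 = 1277 g.

1.28 kg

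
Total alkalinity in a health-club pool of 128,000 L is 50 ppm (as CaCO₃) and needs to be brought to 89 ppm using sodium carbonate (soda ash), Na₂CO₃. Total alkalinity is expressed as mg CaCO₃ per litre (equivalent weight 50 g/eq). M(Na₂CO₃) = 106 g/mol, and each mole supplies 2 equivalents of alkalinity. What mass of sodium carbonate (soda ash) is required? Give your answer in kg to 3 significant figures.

Alkalinity to add: (89 − 50) = 39 mg/L as CaCO₃ × 128,000 L = 4992 g as CaCO₃.
Equivalents: 4992 g ÷ 50 g/eq = 99.84 eq.
Each mole of Na₂CO₃ supplies 2 eq, so 99.84 / 2 = 49.92 mol.
Mass: 49.92 mol × 106 g/mol = 5292 g.

5.29 kg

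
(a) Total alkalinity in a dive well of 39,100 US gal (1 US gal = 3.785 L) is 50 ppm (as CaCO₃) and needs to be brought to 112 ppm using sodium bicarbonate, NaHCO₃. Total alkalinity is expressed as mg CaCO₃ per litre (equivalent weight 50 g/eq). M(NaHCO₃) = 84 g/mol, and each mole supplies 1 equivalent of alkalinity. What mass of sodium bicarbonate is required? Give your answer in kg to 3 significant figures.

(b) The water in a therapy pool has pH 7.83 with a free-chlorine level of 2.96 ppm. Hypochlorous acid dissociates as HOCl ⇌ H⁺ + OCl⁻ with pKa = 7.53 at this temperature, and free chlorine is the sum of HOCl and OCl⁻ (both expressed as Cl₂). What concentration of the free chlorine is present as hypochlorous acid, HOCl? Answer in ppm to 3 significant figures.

(a) 15.4 kg; (b) 0.988 ppm

(a) Volume: 39,100 US gal × 3.785 L/gal = 147,994 L.
(a) Alkalinity to add: (112 − 50) = 62 mg/L as CaCO₃ × 147,994 L = 9176 g as CaCO₃.
(a) Equivalents: 9176 g ÷ 50 g/eq = 183.5 eq.
(a) NaHCO₃ supplies 1 eq per mole → 183.5 mol.
(a) Mass: 183.5 mol × 84 g/mol = 15,420 g.

(b) [OCl⁻]/[HOCl] = 10^(pH − pKa) = 10^(7.83 − 7.53) = 10^0.30 = 1.995.
(b) Fraction as HOCl = 1 / (1 + 1.995) = 0.3339.
(b) HOCl = 0.3339 × 2.96 ppm = 0.9882 ppm.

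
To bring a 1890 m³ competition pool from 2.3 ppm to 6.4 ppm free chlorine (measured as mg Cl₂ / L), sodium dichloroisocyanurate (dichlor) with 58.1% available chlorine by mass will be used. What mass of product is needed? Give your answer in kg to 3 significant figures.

13.3 kg

Volume: 1890 m³ = 1,890,000 L.
Chlorine deficit: 6.4 − 2.3 = 4.1 ppm = 4.1 mg/L as Cl₂.
Cl₂ equivalent needed: 4.1 mg/L × 1,890,000 L = 7,749,000 mg = 7749 g.
Product at 58.1% available chlorine: 7749 / 0.581 = 13,340 g.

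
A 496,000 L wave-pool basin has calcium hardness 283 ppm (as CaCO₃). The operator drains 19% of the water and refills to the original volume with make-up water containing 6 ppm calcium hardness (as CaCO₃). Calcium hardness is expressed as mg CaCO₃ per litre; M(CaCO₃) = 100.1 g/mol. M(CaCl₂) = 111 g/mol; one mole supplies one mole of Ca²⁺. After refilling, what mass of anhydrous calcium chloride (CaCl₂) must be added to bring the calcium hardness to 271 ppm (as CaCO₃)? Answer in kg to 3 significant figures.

22.3 kg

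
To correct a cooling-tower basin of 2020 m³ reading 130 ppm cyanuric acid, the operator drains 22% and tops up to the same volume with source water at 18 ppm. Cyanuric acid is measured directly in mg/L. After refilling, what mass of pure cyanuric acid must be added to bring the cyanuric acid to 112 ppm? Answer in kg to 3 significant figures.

13.4 kg

Volume: 2020 m³ = 2,020,000 L.
After draining 22% and refilling: 130 × 0.78 + 18 × 0.22 = 105.36 ppm.
Deficit to target: 112 − 105.36 = 6.64 mg/L.
Mass: 6.64 mg/L × 2,020,000 L = 13,410 g cyanuric acid.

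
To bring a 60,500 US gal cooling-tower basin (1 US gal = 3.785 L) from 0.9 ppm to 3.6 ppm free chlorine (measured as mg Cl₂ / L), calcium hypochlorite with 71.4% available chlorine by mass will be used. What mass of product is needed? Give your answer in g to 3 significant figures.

866 g

Volume: 60,500 US gal × 3.785 L/gal = 228,992 L.
Chlorine deficit: 3.6 − 0.9 = 2.7 ppm = 2.7 mg/L as Cl₂.
Cl₂ equivalent needed: 2.7 mg/L × 228,992 L = 618,300 mg = 618.3 g.
Product at 71.4% available chlorine: 618.3 / 0.714 = 865.9 g.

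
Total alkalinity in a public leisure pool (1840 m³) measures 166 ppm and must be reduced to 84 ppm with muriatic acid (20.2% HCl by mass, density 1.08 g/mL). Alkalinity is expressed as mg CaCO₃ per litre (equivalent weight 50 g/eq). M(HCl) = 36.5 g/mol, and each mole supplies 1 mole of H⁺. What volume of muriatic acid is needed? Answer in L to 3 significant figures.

Volume: 1840 m³ = 1,840,000 L.
Alkalinity to neutralize: (166 − 84) = 82 mg/L as CaCO₃ × 1,840,000 L = 150,900 g as CaCO₃.
Equivalents of H⁺ required: 150,900 ÷ 50 g/eq = 3018 eq = 3018 mol HCl.
Mass of HCl: 3018 × 36.5 = 110,100 g.
Mass of 20.2% solution: 110,100 / 0.202 = 545,300 g.
Volume: 545,300 g ÷ 1.08 g/mL = 504,900 mL.

505 L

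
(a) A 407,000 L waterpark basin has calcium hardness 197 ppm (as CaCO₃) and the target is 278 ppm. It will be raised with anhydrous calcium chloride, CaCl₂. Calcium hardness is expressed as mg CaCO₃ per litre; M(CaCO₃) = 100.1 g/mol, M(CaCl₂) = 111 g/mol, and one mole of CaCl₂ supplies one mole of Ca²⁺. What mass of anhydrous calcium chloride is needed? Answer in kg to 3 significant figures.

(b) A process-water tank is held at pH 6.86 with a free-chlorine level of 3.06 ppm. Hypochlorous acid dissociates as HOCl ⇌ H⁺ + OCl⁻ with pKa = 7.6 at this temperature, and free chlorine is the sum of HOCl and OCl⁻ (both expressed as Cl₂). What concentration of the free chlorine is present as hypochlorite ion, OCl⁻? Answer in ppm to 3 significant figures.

(a) Hardness to add: (278 − 197) = 81 mg/L as CaCO₃ × 407,000 L = 32,970 g as CaCO₃.
(a) Moles of Ca²⁺ (1 mol Ca²⁺ ≡ 1 mol CaCO₃): 32,970 / 100.1 g/mol = 329.3 mol.
(a) Mass of CaCl₂: 329.3 × 111 = 36,560 g.

(b) [OCl⁻]/[HOCl] = 10^(pH − pKa) = 10^(6.86 − 7.6) = 10^-0.74 = 0.182.
(b) Fraction as HOCl = 1 / (1 + 0.182) = 0.846.
(b) OCl⁻ = (1 − 0.846) × 3.06 ppm = 0.4711 ppm.

(a) 36.6 kg; (b) 0.471 ppm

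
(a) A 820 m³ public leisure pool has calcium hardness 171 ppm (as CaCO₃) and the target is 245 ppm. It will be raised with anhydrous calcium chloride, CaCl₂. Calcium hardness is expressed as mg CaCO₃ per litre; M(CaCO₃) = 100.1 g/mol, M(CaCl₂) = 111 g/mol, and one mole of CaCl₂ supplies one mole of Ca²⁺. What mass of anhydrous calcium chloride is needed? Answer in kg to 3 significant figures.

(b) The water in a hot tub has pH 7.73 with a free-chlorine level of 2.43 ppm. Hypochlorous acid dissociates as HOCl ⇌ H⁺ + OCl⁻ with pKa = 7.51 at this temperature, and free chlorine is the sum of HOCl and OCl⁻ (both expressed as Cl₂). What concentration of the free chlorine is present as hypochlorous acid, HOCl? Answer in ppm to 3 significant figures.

(a) 67.3 kg; (b) 0.914 ppm

(a) Volume: 820 m³ = 820,000 L.
(a) Hardness to add: (245 − 171) = 74 mg/L as CaCO₃ × 820,000 L = 60,680 g as CaCO₃.
(a) Moles of Ca²⁺ (1 mol Ca²⁺ ≡ 1 mol CaCO₃): 60,680 / 100.1 g/mol = 606.2 mol.
(a) Mass of CaCl₂: 606.2 × 111 = 67,290 g.

(b) [OCl⁻]/[HOCl] = 10^(pH − pKa) = 10^(7.73 − 7.51) = 10^0.22 = 1.66.
(b) Fraction as HOCl = 1 / (1 + 1.66) = 0.376.
(b) HOCl = 0.376 × 2.43 ppm = 0.9137 ppm.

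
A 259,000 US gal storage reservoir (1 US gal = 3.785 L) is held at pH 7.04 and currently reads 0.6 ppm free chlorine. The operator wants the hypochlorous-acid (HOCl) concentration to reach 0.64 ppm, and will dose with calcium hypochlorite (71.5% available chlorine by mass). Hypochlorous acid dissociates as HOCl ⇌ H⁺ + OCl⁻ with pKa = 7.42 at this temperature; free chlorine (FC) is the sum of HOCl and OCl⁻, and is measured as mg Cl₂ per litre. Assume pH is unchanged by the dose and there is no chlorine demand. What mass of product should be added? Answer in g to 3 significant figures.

421 g

Volume: 259,000 US gal × 3.785 L/gal = 980,315 L.
[OCl⁻]/[HOCl] = 10^(pH − pKa) = 10^(7.04 − 7.42) = 0.4169; fraction as HOCl = 1/(1 + 0.4169) = 0.7058.
Free chlorine required for 0.64 ppm HOCl: 0.64 / 0.7058 = 0.9068 ppm.
FC to add: 0.9068 − 0.6 = 0.3068 mg/L as Cl₂.
Cl₂ equivalent: 0.3068 mg/L × 980,315 L = 300.8 g.
Product at 71.5% available Cl: 300.8 / 0.715 = 420.6 g.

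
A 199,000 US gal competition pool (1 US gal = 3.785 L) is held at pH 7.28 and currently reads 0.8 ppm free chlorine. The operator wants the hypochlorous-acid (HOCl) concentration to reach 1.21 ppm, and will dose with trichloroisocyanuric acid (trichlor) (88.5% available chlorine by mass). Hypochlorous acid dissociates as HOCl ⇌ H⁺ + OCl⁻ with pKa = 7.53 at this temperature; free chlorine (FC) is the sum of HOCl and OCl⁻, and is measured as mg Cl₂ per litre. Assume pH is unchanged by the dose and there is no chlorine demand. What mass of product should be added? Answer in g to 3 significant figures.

Volume: 199,000 US gal × 3.785 L/gal = 753,215 L.
[OCl⁻]/[HOCl] = 10^(pH − pKa) = 10^(7.28 − 7.53) = 0.5623; fraction as HOCl = 1/(1 + 0.5623) = 0.6401.
Free chlorine required for 1.21 ppm HOCl: 1.21 / 0.6401 = 1.89 ppm.
FC to add: 1.89 − 0.8 = 1.09 mg/L as Cl₂.
Cl₂ equivalent: 1.09 mg/L × 753,215 L = 821.3 g.
Product at 88.5% available Cl: 821.3 / 0.885 = 928.1 g.

928 g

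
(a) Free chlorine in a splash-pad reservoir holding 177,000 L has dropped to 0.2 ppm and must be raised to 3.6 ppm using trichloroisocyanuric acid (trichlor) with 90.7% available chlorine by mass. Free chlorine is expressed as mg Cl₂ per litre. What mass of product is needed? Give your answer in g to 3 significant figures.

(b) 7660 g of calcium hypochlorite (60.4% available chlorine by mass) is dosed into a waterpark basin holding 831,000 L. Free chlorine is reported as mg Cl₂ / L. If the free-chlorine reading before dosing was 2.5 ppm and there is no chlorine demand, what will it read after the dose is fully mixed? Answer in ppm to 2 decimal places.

(a) Chlorine deficit: 3.6 − 0.2 = 3.4 ppm = 3.4 mg/L as Cl₂.
(a) Cl₂ equivalent needed: 3.4 mg/L × 177,000 L = 601,800 mg = 601.8 g.
(a) Product at 90.7% available chlorine: 601.8 / 0.907 = 663.5 g.

(b) Available chlorine delivered: 7660 g × 0.604 = 4627 g as Cl₂.
(b) Concentration rise: 4627 g / 831,000 L = 5.568 mg/L = 5.57 ppm.
(b) Final FC: 2.5 + 5.57 = 8.07 ppm.

(a) 664 g; (b) 8.07 ppm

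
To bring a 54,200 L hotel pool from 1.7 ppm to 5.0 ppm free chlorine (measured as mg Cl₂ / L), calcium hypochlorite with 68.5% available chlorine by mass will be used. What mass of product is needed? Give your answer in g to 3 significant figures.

Chlorine deficit: 5.0 − 1.7 = 3.3 ppm = 3.3 mg/L as Cl₂.
Cl₂ equivalent needed: 3.3 mg/L × 54,200 L = 178,900 mg = 178.9 g.
Product at 68.5% available chlorine: 178.9 / 0.685 = 261.1 g.

261 g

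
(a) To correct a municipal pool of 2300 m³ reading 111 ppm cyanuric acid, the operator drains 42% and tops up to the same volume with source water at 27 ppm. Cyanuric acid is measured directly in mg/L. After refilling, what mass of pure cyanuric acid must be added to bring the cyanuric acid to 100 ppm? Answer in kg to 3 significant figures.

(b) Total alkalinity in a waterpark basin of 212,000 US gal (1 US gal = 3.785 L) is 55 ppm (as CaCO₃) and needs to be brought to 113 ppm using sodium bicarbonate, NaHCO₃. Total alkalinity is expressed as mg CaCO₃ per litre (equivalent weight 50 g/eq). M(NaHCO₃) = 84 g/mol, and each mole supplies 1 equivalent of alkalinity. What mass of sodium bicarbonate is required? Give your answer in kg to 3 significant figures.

(a) 55.8 kg; (b) 78.2 kg

(a) Volume: 2300 m³ = 2,300,000 L.
(a) After draining 42% and refilling: 111 × 0.58 + 27 × 0.42 = 75.72 ppm.
(a) Deficit to target: 100 − 75.72 = 24.28 mg/L.
(a) Mass: 24.28 mg/L × 2,300,000 L = 55,840 g cyanuric acid.

(b) Volume: 212,000 US gal × 3.785 L/gal = 802,420 L.
(b) Alkalinity to add: (113 − 55) = 58 mg/L as CaCO₃ × 802,420 L = 46,540 g as CaCO₃.
(b) Equivalents: 46,540 g ÷ 50 g/eq = 930.8 eq.
(b) NaHCO₃ supplies 1 eq per mole → 930.8 mol.
(b) Mass: 930.8 mol × 84 g/mol = 78,190 g.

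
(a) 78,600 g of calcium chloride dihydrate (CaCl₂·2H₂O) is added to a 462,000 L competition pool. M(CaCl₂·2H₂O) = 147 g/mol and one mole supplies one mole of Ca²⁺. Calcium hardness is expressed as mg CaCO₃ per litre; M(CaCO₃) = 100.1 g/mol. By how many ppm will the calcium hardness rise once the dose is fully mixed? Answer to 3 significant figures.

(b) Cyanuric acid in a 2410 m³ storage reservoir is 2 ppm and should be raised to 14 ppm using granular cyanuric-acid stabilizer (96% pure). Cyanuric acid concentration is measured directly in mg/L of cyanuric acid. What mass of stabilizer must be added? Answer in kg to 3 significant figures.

(a) Moles of Ca²⁺: 78,600 g ÷ 147 g/mol = 534.7 mol.
(a) As CaCO₃: 534.7 mol × 100.1 g/mol = 53,520 g.
(a) Rise: 53,520 g / 462,000 L × 1000 = 115.9 mg/L.

(b) Volume: 2410 m³ = 2,410,000 L.
(b) CYA to add: (14 − 2) = 12 mg/L × 2,410,000 L = 28,920 g cyanuric acid.
(b) At 96% purity: 28,920 / 0.96 = 30,120 g product.

(a) 116 ppm; (b) 30.1 kg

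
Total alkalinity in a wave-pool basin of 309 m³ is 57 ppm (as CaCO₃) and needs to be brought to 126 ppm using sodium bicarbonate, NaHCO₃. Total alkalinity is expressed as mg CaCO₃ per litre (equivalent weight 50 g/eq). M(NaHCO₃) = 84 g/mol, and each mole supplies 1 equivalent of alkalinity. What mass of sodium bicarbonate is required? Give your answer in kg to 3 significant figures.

Volume: 309 m³ = 309,000 L.
Alkalinity to add: (126 − 57) = 69 mg/L as CaCO₃ × 309,000 L = 21,320 g as CaCO₃.
Equivalents: 21,320 g ÷ 50 g/eq = 426.4 eq.
NaHCO₃ supplies 1 eq per mole → 426.4 mol.
Mass: 426.4 mol × 84 g/mol = 35,820 g.

35.8 kg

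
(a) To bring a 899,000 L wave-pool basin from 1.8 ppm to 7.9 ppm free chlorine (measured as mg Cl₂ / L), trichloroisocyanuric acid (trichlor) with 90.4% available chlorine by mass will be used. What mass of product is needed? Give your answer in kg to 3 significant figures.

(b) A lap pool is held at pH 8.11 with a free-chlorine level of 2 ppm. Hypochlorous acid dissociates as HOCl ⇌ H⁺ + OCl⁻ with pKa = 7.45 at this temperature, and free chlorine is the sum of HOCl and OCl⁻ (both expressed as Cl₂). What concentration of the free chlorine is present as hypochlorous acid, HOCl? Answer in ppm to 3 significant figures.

(a) Chlorine deficit: 7.9 − 1.8 = 6.1 ppm = 6.1 mg/L as Cl₂.
(a) Cl₂ equivalent needed: 6.1 mg/L × 899,000 L = 5,484,000 mg = 5484 g.
(a) Product at 90.4% available chlorine: 5484 / 0.904 = 6066 g.

(b) [OCl⁻]/[HOCl] = 10^(pH − pKa) = 10^(8.11 − 7.45) = 10^0.66 = 4.571.
(b) Fraction as HOCl = 1 / (1 + 4.571) = 0.1795.
(b) HOCl = 0.1795 × 2 ppm = 0.359 ppm.

(a) 6.07 kg; (b) 0.359 ppm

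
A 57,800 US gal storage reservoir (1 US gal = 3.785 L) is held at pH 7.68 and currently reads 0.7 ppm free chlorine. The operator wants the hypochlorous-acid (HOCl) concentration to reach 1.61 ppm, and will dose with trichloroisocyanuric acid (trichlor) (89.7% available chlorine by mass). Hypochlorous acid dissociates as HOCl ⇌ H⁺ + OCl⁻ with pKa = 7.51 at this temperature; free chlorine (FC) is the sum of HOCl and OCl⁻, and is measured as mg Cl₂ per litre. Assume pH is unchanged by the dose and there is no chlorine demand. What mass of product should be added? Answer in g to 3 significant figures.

Volume: 57,800 US gal × 3.785 L/gal = 218,773 L.
[OCl⁻]/[HOCl] = 10^(pH − pKa) = 10^(7.68 − 7.51) = 1.479; fraction as HOCl = 1/(1 + 1.479) = 0.4034.
Free chlorine required for 1.61 ppm HOCl: 1.61 / 0.4034 = 3.991 ppm.
FC to add: 3.991 − 0.7 = 3.291 mg/L as Cl₂.
Cl₂ equivalent: 3.291 mg/L × 218,773 L = 720.1 g.
Product at 89.7% available Cl: 720.1 / 0.897 = 802.7 g.

803 g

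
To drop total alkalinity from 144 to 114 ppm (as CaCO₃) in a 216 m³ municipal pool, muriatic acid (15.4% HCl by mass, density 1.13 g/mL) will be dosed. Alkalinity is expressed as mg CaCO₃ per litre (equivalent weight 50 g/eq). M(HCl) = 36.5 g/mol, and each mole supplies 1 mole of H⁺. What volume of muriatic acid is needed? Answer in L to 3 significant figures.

Volume: 216 m³ = 216,000 L.
Alkalinity to neutralize: (144 − 114) = 30 mg/L as CaCO₃ × 216,000 L = 6480 g as CaCO₃.
Equivalents of H⁺ required: 6480 ÷ 50 g/eq = 129.6 eq = 129.6 mol HCl.
Mass of HCl: 129.6 × 36.5 = 4730 g.
Mass of 15.4% solution: 4730 / 0.154 = 30,720 g.
Volume: 30,720 g ÷ 1.13 g/mL = 27,180 mL.

27.2 L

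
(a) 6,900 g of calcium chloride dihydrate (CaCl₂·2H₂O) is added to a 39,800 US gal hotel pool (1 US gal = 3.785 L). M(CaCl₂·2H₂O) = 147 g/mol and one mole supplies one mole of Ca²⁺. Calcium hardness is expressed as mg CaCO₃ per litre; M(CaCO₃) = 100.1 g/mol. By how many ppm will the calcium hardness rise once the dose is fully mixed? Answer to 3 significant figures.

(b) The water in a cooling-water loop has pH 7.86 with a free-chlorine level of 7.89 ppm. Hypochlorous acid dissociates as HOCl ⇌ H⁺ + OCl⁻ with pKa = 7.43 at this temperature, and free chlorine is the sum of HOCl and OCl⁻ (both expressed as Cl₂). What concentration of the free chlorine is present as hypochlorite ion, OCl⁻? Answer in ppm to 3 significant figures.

(a) 31.2 ppm; (b) 5.75 ppm

(a) Volume: 39,800 US gal × 3.785 L/gal = 150,643 L.
(a) Moles of Ca²⁺: 6,900 g ÷ 147 g/mol = 46.94 mol.
(a) As CaCO₃: 46.94 mol × 100.1 g/mol = 4699 g.
(a) Rise: 4699 g / 150,643 L × 1000 = 31.19 mg/L.

(b) [OCl⁻]/[HOCl] = 10^(pH − pKa) = 10^(7.86 − 7.43) = 10^0.43 = 2.692.
(b) Fraction as HOCl = 1 / (1 + 2.692) = 0.2709.
(b) OCl⁻ = (1 − 0.2709) × 7.89 ppm = 5.753 ppm.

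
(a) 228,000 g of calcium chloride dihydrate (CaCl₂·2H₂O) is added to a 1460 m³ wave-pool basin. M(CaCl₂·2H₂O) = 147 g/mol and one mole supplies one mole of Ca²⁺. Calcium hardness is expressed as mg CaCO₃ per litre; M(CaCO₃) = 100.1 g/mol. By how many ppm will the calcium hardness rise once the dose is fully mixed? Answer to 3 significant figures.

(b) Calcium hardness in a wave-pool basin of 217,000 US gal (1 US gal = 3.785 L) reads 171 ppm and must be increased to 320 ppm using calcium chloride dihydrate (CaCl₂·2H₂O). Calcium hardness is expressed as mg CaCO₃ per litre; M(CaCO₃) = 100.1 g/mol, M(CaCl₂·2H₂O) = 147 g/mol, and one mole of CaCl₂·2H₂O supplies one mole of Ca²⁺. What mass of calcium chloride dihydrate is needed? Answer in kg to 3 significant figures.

(a) Volume: 1460 m³ = 1,460,000 L.
(a) Moles of Ca²⁺: 228,000 g ÷ 147 g/mol = 1551 mol.
(a) As CaCO₃: 1551 mol × 100.1 g/mol = 155,300 g.
(a) Rise: 155,300 g / 1,460,000 L × 1000 = 106.3 mg/L.

(b) Volume: 217,000 US gal × 3.785 L/gal = 821,345 L.
(b) Hardness to add: (320 − 171) = 149 mg/L as CaCO₃ × 821,345 L = 122,400 g as CaCO₃.
(b) Moles of Ca²⁺ (1 mol Ca²⁺ ≡ 1 mol CaCO₃): 122,400 / 100.1 g/mol = 1223 mol.
(b) Mass of CaCl₂·2H₂O: 1223 × 147 = 179,700 g.

(a) 106 ppm; (b) 180 kg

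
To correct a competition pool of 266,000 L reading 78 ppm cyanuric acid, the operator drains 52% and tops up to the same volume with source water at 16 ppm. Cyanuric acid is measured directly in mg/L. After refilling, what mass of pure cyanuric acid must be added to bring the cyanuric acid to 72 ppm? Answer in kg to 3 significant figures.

After draining 52% and refilling: 78 × 0.48 + 16 × 0.52 = 45.76 ppm.
Deficit to target: 72 − 45.76 = 26.24 mg/L.
Mass: 26.24 mg/L × 266,000 L = 6980 g cyanuric acid.

6.98 kg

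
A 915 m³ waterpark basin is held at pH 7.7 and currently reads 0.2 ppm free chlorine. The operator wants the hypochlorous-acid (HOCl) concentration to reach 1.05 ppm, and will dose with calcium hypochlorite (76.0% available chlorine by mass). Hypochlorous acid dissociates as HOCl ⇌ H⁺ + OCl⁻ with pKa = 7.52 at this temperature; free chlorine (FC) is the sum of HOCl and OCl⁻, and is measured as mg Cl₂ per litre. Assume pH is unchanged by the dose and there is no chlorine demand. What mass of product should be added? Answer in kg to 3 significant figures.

2.94 kg

Volume: 915 m³ = 915,000 L.
[OCl⁻]/[HOCl] = 10^(pH − pKa) = 10^(7.7 − 7.52) = 1.514; fraction as HOCl = 1/(1 + 1.514) = 0.3978.
Free chlorine required for 1.05 ppm HOCl: 1.05 / 0.3978 = 2.639 ppm.
FC to add: 2.639 − 0.2 = 2.439 mg/L as Cl₂.
Cl₂ equivalent: 2.439 mg/L × 915,000 L = 2232 g.
Product at 76.0% available Cl: 2232 / 0.76 = 2937 g.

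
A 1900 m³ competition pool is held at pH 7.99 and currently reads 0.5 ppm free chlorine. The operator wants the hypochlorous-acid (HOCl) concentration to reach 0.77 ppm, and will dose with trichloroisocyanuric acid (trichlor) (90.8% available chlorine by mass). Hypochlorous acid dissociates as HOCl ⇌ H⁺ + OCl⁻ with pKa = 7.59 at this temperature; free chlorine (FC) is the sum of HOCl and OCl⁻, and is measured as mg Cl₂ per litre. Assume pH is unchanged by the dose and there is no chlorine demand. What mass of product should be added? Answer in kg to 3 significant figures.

4.61 kg

Volume: 1900 m³ = 1,900,000 L.
[OCl⁻]/[HOCl] = 10^(pH − pKa) = 10^(7.99 − 7.59) = 2.512; fraction as HOCl = 1/(1 + 2.512) = 0.2847.
Free chlorine required for 0.77 ppm HOCl: 0.77 / 0.2847 = 2.704 ppm.
FC to add: 2.704 − 0.5 = 2.204 mg/L as Cl₂.
Cl₂ equivalent: 2.204 mg/L × 1,900,000 L = 4188 g.
Product at 90.8% available Cl: 4188 / 0.908 = 4612 g.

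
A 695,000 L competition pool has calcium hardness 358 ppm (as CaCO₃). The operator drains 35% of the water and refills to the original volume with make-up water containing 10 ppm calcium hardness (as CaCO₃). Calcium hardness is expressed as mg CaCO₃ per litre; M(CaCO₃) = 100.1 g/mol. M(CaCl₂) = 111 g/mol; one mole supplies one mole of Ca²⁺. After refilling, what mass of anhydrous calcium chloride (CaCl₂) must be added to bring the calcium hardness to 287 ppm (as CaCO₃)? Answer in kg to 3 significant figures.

39.2 kg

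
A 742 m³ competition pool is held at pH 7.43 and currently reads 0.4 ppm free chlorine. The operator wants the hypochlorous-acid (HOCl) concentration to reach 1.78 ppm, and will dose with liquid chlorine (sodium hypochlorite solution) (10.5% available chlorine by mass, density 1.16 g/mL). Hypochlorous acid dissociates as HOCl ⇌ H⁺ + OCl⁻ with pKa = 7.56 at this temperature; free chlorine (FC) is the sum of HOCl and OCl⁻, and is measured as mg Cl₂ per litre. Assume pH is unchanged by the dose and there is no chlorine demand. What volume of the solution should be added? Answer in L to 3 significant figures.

Volume: 742 m³ = 742,000 L.
[OCl⁻]/[HOCl] = 10^(pH − pKa) = 10^(7.43 − 7.56) = 0.7413; fraction as HOCl = 1/(1 + 0.7413) = 0.5743.
Free chlorine required for 1.78 ppm HOCl: 1.78 / 0.5743 = 3.1 ppm.
FC to add: 3.1 − 0.4 = 2.7 mg/L as Cl₂.
Cl₂ equivalent: 2.7 mg/L × 742,000 L = 2003 g.
Product at 10.5% available Cl: 2003 / 0.105 = 19,080 g.
Volume: 19,080 g ÷ 1.16 g/mL = 16,450 mL.

16.4 L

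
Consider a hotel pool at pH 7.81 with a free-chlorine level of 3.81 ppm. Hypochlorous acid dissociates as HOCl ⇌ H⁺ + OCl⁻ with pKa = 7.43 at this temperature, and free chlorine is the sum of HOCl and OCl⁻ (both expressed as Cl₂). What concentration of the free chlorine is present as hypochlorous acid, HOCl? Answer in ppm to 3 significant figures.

[OCl⁻]/[HOCl] = 10^(pH − pKa) = 10^(7.81 − 7.43) = 10^0.38 = 2.399.
Fraction as HOCl = 1 / (1 + 2.399) = 0.2942.
HOCl = 0.2942 × 3.81 ppm = 1.121 ppm.

1.12 ppm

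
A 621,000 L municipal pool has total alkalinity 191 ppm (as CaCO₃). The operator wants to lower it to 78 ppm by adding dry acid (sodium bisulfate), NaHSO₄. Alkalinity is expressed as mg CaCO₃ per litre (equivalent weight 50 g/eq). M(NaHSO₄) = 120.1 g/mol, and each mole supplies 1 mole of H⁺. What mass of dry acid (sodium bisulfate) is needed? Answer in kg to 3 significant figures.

169 kg

Alkalinity to neutralize: (191 − 78) = 113 mg/L as CaCO₃ × 621,000 L = 70,170 g as CaCO₃.
Equivalents of H⁺ required: 70,170 ÷ 50 g/eq = 1403 eq = 1403 mol NaHSO₄.
Mass of NaHSO₄: 1403 × 120.1 = 168,600 g.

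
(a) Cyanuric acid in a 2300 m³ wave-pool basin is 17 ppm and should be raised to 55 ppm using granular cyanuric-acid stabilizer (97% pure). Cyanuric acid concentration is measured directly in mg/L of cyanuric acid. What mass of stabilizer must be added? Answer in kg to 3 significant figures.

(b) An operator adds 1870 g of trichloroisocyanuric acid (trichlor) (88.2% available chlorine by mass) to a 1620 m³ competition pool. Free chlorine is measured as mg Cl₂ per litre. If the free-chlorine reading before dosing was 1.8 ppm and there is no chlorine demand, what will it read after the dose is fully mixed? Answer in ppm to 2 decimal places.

(a) 90.1 kg; (b) 2.82 ppm

(a) Volume: 2300 m³ = 2,300,000 L.
(a) CYA to add: (55 − 17) = 38 mg/L × 2,300,000 L = 87,400 g cyanuric acid.
(a) At 97% purity: 87,400 / 0.97 = 90,100 g product.

(b) Volume: 1620 m³ = 1,620,000 L.
(b) Available chlorine delivered: 1870 g × 0.882 = 1649 g as Cl₂.
(b) Concentration rise: 1649 g / 1,620,000 L = 1.018 mg/L = 1.02 ppm.
(b) Final FC: 1.8 + 1.02 = 2.82 ppm.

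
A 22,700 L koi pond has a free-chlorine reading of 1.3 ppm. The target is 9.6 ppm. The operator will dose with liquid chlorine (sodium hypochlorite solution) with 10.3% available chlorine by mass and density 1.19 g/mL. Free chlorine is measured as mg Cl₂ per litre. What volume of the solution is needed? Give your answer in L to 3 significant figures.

1.54 L

Chlorine deficit: 9.6 − 1.3 = 8.3 ppm = 8.3 mg/L as Cl₂.
Cl₂ equivalent needed: 8.3 mg/L × 22,700 L = 188,400 mg = 188.4 g.
Product at 10.3% available chlorine: 188.4 / 0.103 = 1829 g.
Volume at density 1.19 g/mL: 1829 g ÷ 1.19 g/mL = 1537 mL.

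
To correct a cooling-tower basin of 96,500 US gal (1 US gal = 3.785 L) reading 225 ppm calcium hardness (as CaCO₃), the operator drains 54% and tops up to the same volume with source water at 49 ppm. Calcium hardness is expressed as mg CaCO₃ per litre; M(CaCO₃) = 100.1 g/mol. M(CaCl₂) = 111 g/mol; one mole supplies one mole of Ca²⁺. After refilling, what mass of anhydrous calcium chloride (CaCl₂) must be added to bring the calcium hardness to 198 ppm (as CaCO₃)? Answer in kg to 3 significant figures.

27.6 kg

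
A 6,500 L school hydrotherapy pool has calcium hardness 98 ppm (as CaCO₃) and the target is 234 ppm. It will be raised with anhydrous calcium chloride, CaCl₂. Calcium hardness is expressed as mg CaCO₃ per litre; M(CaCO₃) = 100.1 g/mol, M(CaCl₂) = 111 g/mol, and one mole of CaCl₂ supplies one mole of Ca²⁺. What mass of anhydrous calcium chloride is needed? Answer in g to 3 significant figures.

Hardness to add: (234 − 98) = 136 mg/L as CaCO₃ × 6,500 L = 884 g as CaCO₃.
Moles of Ca²⁺ (1 mol Ca²⁺ ≡ 1 mol CaCO₃): 884 / 100.1 g/mol = 8.831 mol.
Mass of CaCl₂: 8.831 × 111 = 980.3 g.

980 g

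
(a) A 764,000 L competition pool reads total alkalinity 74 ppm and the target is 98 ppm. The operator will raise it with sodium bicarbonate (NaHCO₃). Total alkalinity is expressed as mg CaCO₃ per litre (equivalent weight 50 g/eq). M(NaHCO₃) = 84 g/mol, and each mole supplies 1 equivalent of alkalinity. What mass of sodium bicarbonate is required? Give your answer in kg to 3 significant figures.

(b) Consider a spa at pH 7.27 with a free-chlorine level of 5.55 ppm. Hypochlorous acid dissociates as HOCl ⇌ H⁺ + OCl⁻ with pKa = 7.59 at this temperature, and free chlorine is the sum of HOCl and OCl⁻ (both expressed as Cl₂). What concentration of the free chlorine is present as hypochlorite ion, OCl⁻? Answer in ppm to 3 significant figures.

(a) Alkalinity to add: (98 − 74) = 24 mg/L as CaCO₃ × 764,000 L = 18,340 g as CaCO₃.
(a) Equivalents: 18,340 g ÷ 50 g/eq = 366.7 eq.
(a) NaHCO₃ supplies 1 eq per mole → 366.7 mol.
(a) Mass: 366.7 mol × 84 g/mol = 30,800 g.

(b) [OCl⁻]/[HOCl] = 10^(pH − pKa) = 10^(7.27 − 7.59) = 10^-0.32 = 0.4786.
(b) Fraction as HOCl = 1 / (1 + 0.4786) = 0.6763.
(b) OCl⁻ = (1 − 0.6763) × 5.55 ppm = 1.797 ppm.

(a) 30.8 kg; (b) 1.80 ppm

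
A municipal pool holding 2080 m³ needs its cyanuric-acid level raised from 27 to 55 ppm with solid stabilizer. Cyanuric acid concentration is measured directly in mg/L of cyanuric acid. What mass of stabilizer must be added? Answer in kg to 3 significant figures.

58.2 kg

Volume: 2080 m³ = 2,080,000 L.
CYA to add: (55 − 27) = 28 mg/L × 2,080,000 L = 58,240 g cyanuric acid.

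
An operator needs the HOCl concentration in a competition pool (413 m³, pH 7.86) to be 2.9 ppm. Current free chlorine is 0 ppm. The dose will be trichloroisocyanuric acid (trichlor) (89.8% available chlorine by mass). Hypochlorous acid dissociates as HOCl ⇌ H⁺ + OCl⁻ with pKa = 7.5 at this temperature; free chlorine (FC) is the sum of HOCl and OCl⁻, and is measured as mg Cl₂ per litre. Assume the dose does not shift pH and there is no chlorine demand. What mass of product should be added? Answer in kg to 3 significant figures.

Volume: 413 m³ = 413,000 L.
[OCl⁻]/[HOCl] = 10^(pH − pKa) = 10^(7.86 − 7.5) = 2.291; fraction as HOCl = 1/(1 + 2.291) = 0.3039.
Free chlorine required for 2.9 ppm HOCl: 2.9 / 0.3039 = 9.544 ppm.
FC to add: 9.544 − 0 = 9.544 mg/L as Cl₂.
Cl₂ equivalent: 9.544 mg/L × 413,000 L = 3941 g.
Product at 89.8% available Cl: 3941 / 0.898 = 4389 g.

4.39 kg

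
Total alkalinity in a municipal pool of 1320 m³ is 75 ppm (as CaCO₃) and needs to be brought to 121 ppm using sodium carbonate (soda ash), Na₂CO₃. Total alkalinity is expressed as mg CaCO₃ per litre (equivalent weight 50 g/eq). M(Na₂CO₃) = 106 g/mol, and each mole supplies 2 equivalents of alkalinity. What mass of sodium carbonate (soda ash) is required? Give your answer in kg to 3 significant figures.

Volume: 1320 m³ = 1,320,000 L.
Alkalinity to add: (121 − 75) = 46 mg/L as CaCO₃ × 1,320,000 L = 60,720 g as CaCO₃.
Equivalents: 60,720 g ÷ 50 g/eq = 1214 eq.
Each mole of Na₂CO₃ supplies 2 eq, so 1214 / 2 = 607.2 mol.
Mass: 607.2 mol × 106 g/mol = 64,360 g.

64.4 kg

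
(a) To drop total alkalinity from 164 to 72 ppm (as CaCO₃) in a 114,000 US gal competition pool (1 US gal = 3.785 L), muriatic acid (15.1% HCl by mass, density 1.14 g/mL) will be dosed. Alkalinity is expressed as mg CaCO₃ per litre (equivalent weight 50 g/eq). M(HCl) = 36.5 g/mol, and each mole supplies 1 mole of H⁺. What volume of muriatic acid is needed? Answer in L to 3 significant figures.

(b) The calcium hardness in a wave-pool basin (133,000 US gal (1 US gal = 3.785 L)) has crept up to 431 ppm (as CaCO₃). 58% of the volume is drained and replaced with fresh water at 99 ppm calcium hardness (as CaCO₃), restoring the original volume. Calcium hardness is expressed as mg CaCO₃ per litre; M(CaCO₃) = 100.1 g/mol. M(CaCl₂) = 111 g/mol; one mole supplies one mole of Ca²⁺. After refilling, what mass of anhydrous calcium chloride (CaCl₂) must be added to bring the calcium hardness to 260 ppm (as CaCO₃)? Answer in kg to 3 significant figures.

(a) 168 L; (b) 12.0 kg

(a) Volume: 114,000 US gal × 3.785 L/gal = 431,490 L.
(a) Alkalinity to neutralize: (164 − 72) = 92 mg/L as CaCO₃ × 431,490 L = 39,700 g as CaCO₃.
(a) Equivalents of H⁺ required: 39,700 ÷ 50 g/eq = 793.9 eq = 793.9 mol HCl.
(a) Mass of HCl: 793.9 × 36.5 = 28,980 g.
(a) Mass of 15.1% solution: 28,980 / 0.151 = 191,900 g.
(a) Volume: 191,900 g ÷ 1.14 g/mL = 168,300 mL.

(b) Volume: 133,000 US gal × 3.785 L/gal = 503,405 L.
(b) After draining 58% and refilling: 431 × 0.42 + 99 × 0.58 = 238.44 ppm.
(b) Deficit to target: 260 − 238.44 = 21.56 mg/L.
(b) As CaCO₃: 21.56 mg/L × 503,405 L = 10,850 g; ÷ 100.1 = 108.4 mol Ca²⁺.
(b) Mass: 108.4 × 111 = 12,040 g.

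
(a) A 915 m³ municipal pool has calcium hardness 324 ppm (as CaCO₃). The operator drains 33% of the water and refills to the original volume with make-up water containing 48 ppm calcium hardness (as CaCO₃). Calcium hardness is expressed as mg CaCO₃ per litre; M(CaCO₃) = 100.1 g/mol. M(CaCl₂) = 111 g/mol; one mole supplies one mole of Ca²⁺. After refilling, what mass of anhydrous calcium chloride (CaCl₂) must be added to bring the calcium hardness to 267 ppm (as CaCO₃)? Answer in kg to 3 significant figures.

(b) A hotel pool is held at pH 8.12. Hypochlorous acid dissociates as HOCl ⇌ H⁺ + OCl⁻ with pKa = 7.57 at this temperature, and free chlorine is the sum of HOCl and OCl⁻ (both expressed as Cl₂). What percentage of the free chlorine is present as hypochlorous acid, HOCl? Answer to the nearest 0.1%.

(a) Volume: 915 m³ = 915,000 L.
(a) After draining 33% and refilling: 324 × 0.67 + 48 × 0.33 = 232.92 ppm.
(a) Deficit to target: 267 − 232.92 = 34.08 mg/L.
(a) As CaCO₃: 34.08 mg/L × 915,000 L = 31,180 g; ÷ 100.1 = 311.5 mol Ca²⁺.
(a) Mass: 311.5 × 111 = 34,580 g.

(b) [OCl⁻]/[HOCl] = 10^(pH − pKa) = 10^(8.12 − 7.57) = 10^0.55 = 3.548.
(b) Fraction as HOCl = 1 / (1 + 3.548) = 0.2199.

(a) 34.6 kg; (b) 22.0%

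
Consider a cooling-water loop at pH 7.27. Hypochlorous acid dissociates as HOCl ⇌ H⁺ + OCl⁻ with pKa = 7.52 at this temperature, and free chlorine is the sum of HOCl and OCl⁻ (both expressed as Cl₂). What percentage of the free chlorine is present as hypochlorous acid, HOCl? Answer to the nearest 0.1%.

[OCl⁻]/[HOCl] = 10^(pH − pKa) = 10^(7.27 − 7.52) = 10^-0.25 = 0.5623.
Fraction as HOCl = 1 / (1 + 0.5623) = 0.6401.

64.0%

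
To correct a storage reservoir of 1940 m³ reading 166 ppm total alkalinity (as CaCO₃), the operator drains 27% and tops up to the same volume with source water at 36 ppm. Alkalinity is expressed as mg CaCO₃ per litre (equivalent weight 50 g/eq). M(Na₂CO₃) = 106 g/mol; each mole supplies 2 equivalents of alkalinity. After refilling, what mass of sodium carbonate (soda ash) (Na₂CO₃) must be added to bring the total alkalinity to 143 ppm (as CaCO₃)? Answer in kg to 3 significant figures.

Volume: 1940 m³ = 1,940,000 L.
After draining 27% and refilling: 166 × 0.73 + 36 × 0.27 = 130.9 ppm.
Deficit to target: 143 − 130.9 = 12.1 mg/L.
As CaCO₃: 12.1 mg/L × 1,940,000 L = 23,470 g; ÷ 50 g/eq ÷ 2 = 234.7 mol Na₂CO₃.
Mass: 234.7 × 106 = 24,880 g.

24.9 kg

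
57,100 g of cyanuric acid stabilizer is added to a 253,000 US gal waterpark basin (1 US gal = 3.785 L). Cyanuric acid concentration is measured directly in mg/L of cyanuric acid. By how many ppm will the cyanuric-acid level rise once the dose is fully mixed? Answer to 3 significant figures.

59.6 ppm

Volume: 253,000 US gal × 3.785 L/gal = 957,605 L.
Rise: 57,100 g / 957,605 L × 1000 = 59.63 mg/L.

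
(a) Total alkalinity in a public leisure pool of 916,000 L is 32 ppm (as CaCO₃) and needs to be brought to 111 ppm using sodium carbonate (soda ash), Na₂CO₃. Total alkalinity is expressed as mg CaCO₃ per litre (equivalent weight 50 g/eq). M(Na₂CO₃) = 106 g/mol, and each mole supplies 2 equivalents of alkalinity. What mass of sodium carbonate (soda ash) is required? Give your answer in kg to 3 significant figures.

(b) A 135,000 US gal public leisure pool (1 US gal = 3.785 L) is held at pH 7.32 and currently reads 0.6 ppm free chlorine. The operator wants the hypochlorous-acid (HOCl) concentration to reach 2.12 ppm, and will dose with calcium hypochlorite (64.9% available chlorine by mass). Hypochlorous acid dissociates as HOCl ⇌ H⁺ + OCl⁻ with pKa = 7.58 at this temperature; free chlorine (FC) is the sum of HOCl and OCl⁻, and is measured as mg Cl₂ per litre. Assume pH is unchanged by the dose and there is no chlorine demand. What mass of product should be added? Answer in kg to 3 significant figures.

(a) Alkalinity to add: (111 − 32) = 79 mg/L as CaCO₃ × 916,000 L = 72,360 g as CaCO₃.
(a) Equivalents: 72,360 g ÷ 50 g/eq = 1447 eq.
(a) Each mole of Na₂CO₃ supplies 2 eq, so 1447 / 2 = 723.6 mol.
(a) Mass: 723.6 mol × 106 g/mol = 76,710 g.

(b) Volume: 135,000 US gal × 3.785 L/gal = 510,975 L.
(b) [OCl⁻]/[HOCl] = 10^(pH − pKa) = 10^(7.32 − 7.58) = 0.5495; fraction as HOCl = 1/(1 + 0.5495) = 0.6454.
(b) Free chlorine required for 2.12 ppm HOCl: 2.12 / 0.6454 = 3.285 ppm.
(b) FC to add: 3.285 − 0.6 = 2.685 mg/L as Cl₂.
(b) Cl₂ equivalent: 2.685 mg/L × 510,975 L = 1372 g.
(b) Product at 64.9% available Cl: 1372 / 0.649 = 2114 g.

(a) 76.7 kg; (b) 2.11 kg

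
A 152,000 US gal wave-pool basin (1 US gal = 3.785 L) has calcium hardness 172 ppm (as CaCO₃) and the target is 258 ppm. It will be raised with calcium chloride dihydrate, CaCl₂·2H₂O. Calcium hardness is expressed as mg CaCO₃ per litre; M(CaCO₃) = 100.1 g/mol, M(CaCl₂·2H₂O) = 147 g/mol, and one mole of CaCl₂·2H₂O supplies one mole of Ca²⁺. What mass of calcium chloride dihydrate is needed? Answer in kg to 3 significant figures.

Volume: 152,000 US gal × 3.785 L/gal = 575,320 L.
Hardness to add: (258 − 172) = 86 mg/L as CaCO₃ × 575,320 L = 49,480 g as CaCO₃.
Moles of Ca²⁺ (1 mol Ca²⁺ ≡ 1 mol CaCO₃): 49,480 / 100.1 g/mol = 494.3 mol.
Mass of CaCl₂·2H₂O: 494.3 × 147 = 72,660 g.

72.7 kg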